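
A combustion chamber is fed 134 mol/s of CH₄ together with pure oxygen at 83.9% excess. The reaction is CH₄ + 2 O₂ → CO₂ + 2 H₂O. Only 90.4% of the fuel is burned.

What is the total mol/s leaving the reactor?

627 mol/s

Stoichiometric O₂ = 2 × 134 = 268 mol/s; O₂ fed = 268 × 1.839 = 492.9 mol/s.
Fuel reacted = 0.904 × 134 → ξ = 121.1 mol/s.
Outlet (n = n₀ + ν ξ):
  CH₄: 134 − 1(121.1) = 12.86
  O₂: 492.9 − 2(121.1) = 250.6
  CO₂: 0 + 1(121.1) = 121.1
  H₂O: 0 + 2(121.1) = 242.3
Total out = 12.86 + 250.6 + 121.1 + 242.3 = 626.9 mol/s.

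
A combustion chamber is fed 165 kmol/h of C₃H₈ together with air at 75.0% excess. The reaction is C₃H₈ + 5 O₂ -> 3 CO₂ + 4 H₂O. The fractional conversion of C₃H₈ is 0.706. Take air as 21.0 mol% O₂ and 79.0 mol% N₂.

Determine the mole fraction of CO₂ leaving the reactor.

0.0488

Stoichiometric O₂ = 5 × 165 = 825 kmol/h; O₂ fed = 825 × 1.750 = 1444 kmol/h.
N₂ fed = 1444 × 79/21 = 5431 kmol/h.
Fuel reacted = 0.706 × 165 → ξ = 116.5 kmol/h.
Outlet (n = n₀ + ν ξ):
  C₃H₈: 165 − 1(116.5) = 48.51
  O₂: 1444 − 5(116.5) = 861.3
  N₂: 5431 (inert)
  CO₂: 0 + 3(116.5) = 349.5
  H₂O: 0 + 4(116.5) = 466
Total out = 7156 kmol/h; y_CO₂ = 349.5 / 7156 = 0.04883.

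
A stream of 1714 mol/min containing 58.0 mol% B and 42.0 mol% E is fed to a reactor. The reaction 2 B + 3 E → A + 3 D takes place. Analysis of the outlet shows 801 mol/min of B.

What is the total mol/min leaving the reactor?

1620 mol/min

For B: n = n₀ − 2ξ → 801 = 994.1 − 2ξ, giving ξ = 96.56 mol/min.
Outlet amounts (n = n₀ + ν ξ):
  B: 994.1 − 2(96.56) = 801
  E: 719.9 − 3(96.56) = 430.2
  A: 0 + 1(96.56) = 96.56
  D: 0 + 3(96.56) = 289.7
Total out = 801 + 430.2 + 96.56 + 289.7 = 1617 mol/min.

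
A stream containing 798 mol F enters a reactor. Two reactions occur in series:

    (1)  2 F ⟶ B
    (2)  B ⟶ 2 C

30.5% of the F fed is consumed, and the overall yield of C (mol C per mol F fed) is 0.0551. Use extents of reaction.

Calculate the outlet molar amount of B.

Conversion of F: F consumed = 2ξ₁ = 0.305 × 798 → ξ₁ = 121.7 mol.
Yield of C: 2ξ₂ / 798 = 0.0551 → ξ₂ = 21.98 mol.
Outlet amounts (n = n₀ + Σ ν·ξ):
  F: 798 − 2(121.7) = 554.6
  B: 0 + 1(121.7) − 1(21.98) = 99.71
  C: 0 + 2(21.98) = 43.97

99.7 mol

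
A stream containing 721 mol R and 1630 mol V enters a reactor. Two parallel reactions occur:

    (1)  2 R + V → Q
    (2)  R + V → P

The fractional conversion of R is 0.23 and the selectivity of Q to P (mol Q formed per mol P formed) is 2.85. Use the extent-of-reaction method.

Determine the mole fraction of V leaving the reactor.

Conversion of R: R consumed = 0.23 × 721 = 165.8 mol = 2ξ₁ + 1ξ₂.
Selectivity: 1ξ₁ / (1ξ₂) = 2.85 → ξ₁ = 2.85 ξ₂.
Substitute: (2·2.85 + 1) ξ₂ = 165.8 → ξ₂ = 24.75 mol, ξ₁ = 70.54 mol.
Outlet amounts (n = n₀ + Σ ν·ξ):
  R: 721 − 2(70.54) − 1(24.75) = 555.2
  V: 1630 − 1(70.54) − 1(24.75) = 1535
  Q: 0 + 1(70.54) = 70.54
  P: 0 + 1(24.75) = 24.75
Total out = 2185 mol; y_V = 1535 / 2185 = 0.7023.

0.702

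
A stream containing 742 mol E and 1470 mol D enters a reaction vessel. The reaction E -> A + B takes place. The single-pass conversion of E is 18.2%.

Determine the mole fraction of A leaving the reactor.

0.0575

E reacted = 0.182 × 742 = 135 mol; ν_E = −1, so ξ = 135/1 = 135 mol.
Outlet amounts (n = n₀ + ν ξ):
  E: 742 − 1(135) = 607
  A: 0 + 1(135) = 135
  B: 0 + 1(135) = 135
  D: 1470 (inert)
Total out = 2347 mol; y_A = 135 / 2347 = 0.05754.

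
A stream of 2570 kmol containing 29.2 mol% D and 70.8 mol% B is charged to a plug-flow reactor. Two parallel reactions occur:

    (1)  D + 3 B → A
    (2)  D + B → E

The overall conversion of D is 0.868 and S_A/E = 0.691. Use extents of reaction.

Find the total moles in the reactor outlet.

1390 kmol

Conversion of D: D consumed = 0.868 × 750.4 = 651.4 kmol = 1ξ₁ + 1ξ₂.
Selectivity: 1ξ₁ / (1ξ₂) = 0.691 → ξ₁ = 0.691 ξ₂.
Substitute: (1·0.691 + 1) ξ₂ = 651.4 → ξ₂ = 385.2 kmol, ξ₁ = 266.2 kmol.
Outlet amounts (n = n₀ + Σ ν·ξ):
  D: 750.4 − 1(266.2) − 1(385.2) = 99.06
  B: 1820 − 3(266.2) − 1(385.2) = 635.8
  A: 0 + 1(266.2) = 266.2
  E: 0 + 1(385.2) = 385.2
Total out = 99.06 + 635.8 + 266.2 + 385.2 = 1386 kmol.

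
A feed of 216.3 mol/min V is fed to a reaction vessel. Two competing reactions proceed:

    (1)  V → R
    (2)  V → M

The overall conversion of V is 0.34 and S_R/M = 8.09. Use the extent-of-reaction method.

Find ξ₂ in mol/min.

ξ₂ = 8.09 mol/min

Conversion of V: V consumed = 0.34 × 216.3 = 73.54 mol/min = 1ξ₁ + 1ξ₂.
Selectivity: 1ξ₁ / (1ξ₂) = 8.09 → ξ₁ = 8.09 ξ₂.
Substitute: (1·8.09 + 1) ξ₂ = 73.54 → ξ₂ = 8.09 mol/min, ξ₁ = 65.45 mol/min.
Outlet amounts (n = n₀ + Σ ν·ξ):
  V: 216.3 − 1(65.45) − 1(8.09) = 142.8
  R: 0 + 1(65.45) = 65.45
  M: 0 + 1(8.09) = 8.09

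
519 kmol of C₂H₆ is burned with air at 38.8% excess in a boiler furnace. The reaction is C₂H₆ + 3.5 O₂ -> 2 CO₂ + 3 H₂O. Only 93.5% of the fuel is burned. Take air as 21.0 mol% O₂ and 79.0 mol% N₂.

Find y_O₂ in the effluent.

0.0644

Stoichiometric O₂ = 3.5 × 519 = 1816 kmol; O₂ fed = 1816 × 1.388 = 2521 kmol.
N₂ fed = 2521 × 79/21 = 9485 kmol.
Fuel reacted = 0.935 × 519 → ξ = 485.3 kmol.
Outlet (n = n₀ + ν ξ):
  C₂H₆: 519 − 1(485.3) = 33.73
  O₂: 2521 − 3.5(485.3) = 822.9
  N₂: 9485 (inert)
  CO₂: 0 + 2(485.3) = 970.5
  H₂O: 0 + 3(485.3) = 1456
Total out = 12770 kmol; y_O₂ = 822.9 / 12770 = 0.06445.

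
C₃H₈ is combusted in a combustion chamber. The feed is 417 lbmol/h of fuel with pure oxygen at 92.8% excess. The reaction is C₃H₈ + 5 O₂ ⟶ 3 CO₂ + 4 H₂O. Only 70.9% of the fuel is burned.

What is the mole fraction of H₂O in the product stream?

Stoichiometric O₂ = 5 × 417 = 2085 lbmol/h; O₂ fed = 2085 × 1.928 = 4020 lbmol/h.
Fuel reacted = 0.709 × 417 → ξ = 295.7 lbmol/h.
Outlet (n = n₀ + ν ξ):
  C₃H₈: 417 − 1(295.7) = 121.3
  O₂: 4020 − 5(295.7) = 2542
  CO₂: 0 + 3(295.7) = 887
  H₂O: 0 + 4(295.7) = 1183
Total out = 4733 lbmol/h; y_H₂O = 1183 / 4733 = 0.2499.

0.25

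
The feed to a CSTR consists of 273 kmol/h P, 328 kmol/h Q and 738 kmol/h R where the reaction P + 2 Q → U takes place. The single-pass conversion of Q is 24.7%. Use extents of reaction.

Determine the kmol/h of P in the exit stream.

Q reacted = 0.247 × 328 = 81.02 kmol/h; ν_Q = −2, so ξ = 81.02/2 = 40.51 kmol/h.
Outlet amounts (n = n₀ + ν ξ):
  P: 273 − 1(40.51) = 232.5
  Q: 328 − 2(40.51) = 247
  U: 0 + 1(40.51) = 40.51
  R: 738 (inert)

232 kmol/h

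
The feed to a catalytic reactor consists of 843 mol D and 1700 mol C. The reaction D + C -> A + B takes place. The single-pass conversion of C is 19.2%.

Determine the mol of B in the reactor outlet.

326 mol

C reacted = 0.192 × 1700 = 326.4 mol; ν_C = −1, so ξ = 326.4/1 = 326.4 mol.
Outlet amounts (n = n₀ + ν ξ):
  D: 843 − 1(326.4) = 516.6
  C: 1700 − 1(326.4) = 1374
  A: 0 + 1(326.4) = 326.4
  B: 0 + 1(326.4) = 326.4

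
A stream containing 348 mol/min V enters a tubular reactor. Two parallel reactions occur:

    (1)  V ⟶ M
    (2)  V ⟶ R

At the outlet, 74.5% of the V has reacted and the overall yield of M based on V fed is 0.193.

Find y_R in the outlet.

Yield of M: 1ξ₁ / 348 = 0.193 → ξ₁ = 67.16 mol/min.
Conversion of V: 1ξ₁ + 1ξ₂ = 0.745 × 348 = 259.3 → ξ₂ = 192.1 mol/min.
Outlet amounts (n = n₀ + Σ ν·ξ):
  V: 348 − 1(67.16) − 1(192.1) = 88.74
  M: 0 + 1(67.16) = 67.16
  R: 0 + 1(192.1) = 192.1
Total out = 348 mol/min; y_R = 192.1 / 348 = 0.552.

0.552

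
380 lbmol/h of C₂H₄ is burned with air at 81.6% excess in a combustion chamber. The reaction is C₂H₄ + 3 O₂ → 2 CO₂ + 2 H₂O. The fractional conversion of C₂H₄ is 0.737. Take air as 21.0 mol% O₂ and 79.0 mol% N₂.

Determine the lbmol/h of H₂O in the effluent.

Stoichiometric O₂ = 3 × 380 = 1140 lbmol/h; O₂ fed = 1140 × 1.816 = 2070 lbmol/h.
N₂ fed = 2070 × 79/21 = 7788 lbmol/h.
Fuel reacted = 0.737 × 380 → ξ = 280.1 lbmol/h.
Outlet (n = n₀ + ν ξ):
  C₂H₄: 380 − 1(280.1) = 99.94
  O₂: 2070 − 3(280.1) = 1230
  N₂: 7788 (inert)
  CO₂: 0 + 2(280.1) = 560.1
  H₂O: 0 + 2(280.1) = 560.1

560 lbmol/h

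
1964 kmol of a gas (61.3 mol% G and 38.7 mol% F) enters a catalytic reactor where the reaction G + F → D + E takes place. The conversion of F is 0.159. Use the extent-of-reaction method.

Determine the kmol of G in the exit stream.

1080 kmol

F reacted = 0.159 × 760.1 = 120.9 kmol; ν_F = −1, so ξ = 120.9/1 = 120.9 kmol.
Outlet amounts (n = n₀ + ν ξ):
  G: 1204 − 1(120.9) = 1083
  F: 760.1 − 1(120.9) = 639.2
  D: 0 + 1(120.9) = 120.9
  E: 0 + 1(120.9) = 120.9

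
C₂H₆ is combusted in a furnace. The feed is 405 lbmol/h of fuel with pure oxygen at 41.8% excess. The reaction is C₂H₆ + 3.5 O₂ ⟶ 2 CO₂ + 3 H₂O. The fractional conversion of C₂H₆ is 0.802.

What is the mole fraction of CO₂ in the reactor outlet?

0.252

Stoichiometric O₂ = 3.5 × 405 = 1418 lbmol/h; O₂ fed = 1418 × 1.418 = 2010 lbmol/h.
Fuel reacted = 0.802 × 405 → ξ = 324.8 lbmol/h.
Outlet (n = n₀ + ν ξ):
  C₂H₆: 405 − 1(324.8) = 80.19
  O₂: 2010 − 3.5(324.8) = 873.2
  CO₂: 0 + 2(324.8) = 649.6
  H₂O: 0 + 3(324.8) = 974.4
Total out = 2577 lbmol/h; y_CO₂ = 649.6 / 2577 = 0.252.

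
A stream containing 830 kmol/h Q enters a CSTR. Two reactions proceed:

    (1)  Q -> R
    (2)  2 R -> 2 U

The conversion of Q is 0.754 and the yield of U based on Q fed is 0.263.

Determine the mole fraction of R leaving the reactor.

0.491

Conversion of Q: Q consumed = 1ξ₁ = 0.754 × 830 → ξ₁ = 625.8 kmol/h.
Yield of U: 2ξ₂ / 830 = 0.263 → ξ₂ = 109.1 kmol/h.
Outlet amounts (n = n₀ + Σ ν·ξ):
  Q: 830 − 1(625.8) = 204.2
  R: 0 + 1(625.8) − 2(109.1) = 407.5
  U: 0 + 2(109.1) = 218.3
Total out = 830 kmol/h; y_R = 407.5 / 830 = 0.491.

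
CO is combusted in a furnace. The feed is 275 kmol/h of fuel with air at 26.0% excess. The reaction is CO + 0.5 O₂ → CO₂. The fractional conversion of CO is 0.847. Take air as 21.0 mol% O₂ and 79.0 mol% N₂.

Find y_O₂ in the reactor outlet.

0.0577

Stoichiometric O₂ = 0.5 × 275 = 137.5 kmol/h; O₂ fed = 137.5 × 1.260 = 173.2 kmol/h.
N₂ fed = 173.2 × 79/21 = 651.8 kmol/h.
Fuel reacted = 0.847 × 275 → ξ = 232.9 kmol/h.
Outlet (n = n₀ + ν ξ):
  CO: 275 − 1(232.9) = 42.08
  O₂: 173.2 − 0.5(232.9) = 56.79
  N₂: 651.8 (inert)
  CO₂: 0 + 1(232.9) = 232.9
Total out = 983.5 kmol/h; y_O₂ = 56.79 / 983.5 = 0.05774.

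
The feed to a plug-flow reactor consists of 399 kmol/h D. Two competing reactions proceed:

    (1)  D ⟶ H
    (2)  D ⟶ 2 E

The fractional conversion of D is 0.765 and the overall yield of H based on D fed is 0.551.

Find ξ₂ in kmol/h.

Yield of H: 1ξ₁ / 399 = 0.551 → ξ₁ = 219.8 kmol/h.
Conversion of D: 1ξ₁ + 1ξ₂ = 0.765 × 399 = 305.2 → ξ₂ = 85.39 kmol/h.
Outlet amounts (n = n₀ + Σ ν·ξ):
  D: 399 − 1(219.8) − 1(85.39) = 93.76
  H: 0 + 1(219.8) = 219.8
  E: 0 + 2(85.39) = 170.8

ξ₂ = 85.4 kmol/h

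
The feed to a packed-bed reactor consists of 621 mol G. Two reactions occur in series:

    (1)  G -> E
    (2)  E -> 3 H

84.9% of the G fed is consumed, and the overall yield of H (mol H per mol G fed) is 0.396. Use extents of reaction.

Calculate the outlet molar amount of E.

Conversion of G: G consumed = 1ξ₁ = 0.849 × 621 → ξ₁ = 527.2 mol.
Yield of H: 3ξ₂ / 621 = 0.396 → ξ₂ = 81.97 mol.
Outlet amounts (n = n₀ + Σ ν·ξ):
  G: 621 − 1(527.2) = 93.77
  E: 0 + 1(527.2) − 1(81.97) = 445.3
  H: 0 + 3(81.97) = 245.9

445 mol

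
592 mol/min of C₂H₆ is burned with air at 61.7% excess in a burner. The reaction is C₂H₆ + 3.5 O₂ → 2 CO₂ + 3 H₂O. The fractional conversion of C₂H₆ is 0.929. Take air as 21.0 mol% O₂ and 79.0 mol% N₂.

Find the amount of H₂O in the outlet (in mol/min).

1650 mol/min

Stoichiometric O₂ = 3.5 × 592 = 2072 mol/min; O₂ fed = 2072 × 1.617 = 3350 mol/min.
N₂ fed = 3350 × 79/21 = 12600 mol/min.
Fuel reacted = 0.929 × 592 → ξ = 550 mol/min.
Outlet (n = n₀ + ν ξ):
  C₂H₆: 592 − 1(550) = 42.03
  O₂: 3350 − 3.5(550) = 1426
  N₂: 12600 (inert)
  CO₂: 0 + 2(550) = 1100
  H₂O: 0 + 3(550) = 1650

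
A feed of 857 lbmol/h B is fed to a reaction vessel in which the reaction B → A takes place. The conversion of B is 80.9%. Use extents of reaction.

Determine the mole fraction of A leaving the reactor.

B reacted = 0.809 × 857 = 693.3 lbmol/h; ν_B = −1, so ξ = 693.3/1 = 693.3 lbmol/h.
Outlet amounts (n = n₀ + ν ξ):
  B: 857 − 1(693.3) = 163.7
  A: 0 + 1(693.3) = 693.3
Total out = 857 lbmol/h; y_A = 693.3 / 857 = 0.809.

0.809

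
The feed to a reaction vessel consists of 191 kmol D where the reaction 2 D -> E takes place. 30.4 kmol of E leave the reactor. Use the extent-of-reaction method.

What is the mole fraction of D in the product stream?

For E: n = n₀ + 1ξ → 30.4 = 0 + 1ξ, giving ξ = 30.4 kmol.
Outlet amounts (n = n₀ + ν ξ):
  D: 191 − 2(30.4) = 130.2
  E: 0 + 1(30.4) = 30.4
Total out = 160.6 kmol; y_D = 130.2 / 160.6 = 0.8107.

0.811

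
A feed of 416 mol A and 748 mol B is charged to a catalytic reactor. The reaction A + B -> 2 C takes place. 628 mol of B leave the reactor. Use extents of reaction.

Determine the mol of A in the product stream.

296 mol

For B: n = n₀ − 1ξ → 628 = 748 − 1ξ, giving ξ = 120 mol.
Outlet amounts (n = n₀ + ν ξ):
  A: 416 − 1(120) = 296
  B: 748 − 1(120) = 628
  C: 0 + 2(120) = 240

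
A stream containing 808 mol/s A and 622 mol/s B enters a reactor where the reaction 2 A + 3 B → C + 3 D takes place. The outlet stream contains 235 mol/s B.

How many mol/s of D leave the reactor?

387 mol/s

For B: n = n₀ − 3ξ → 235 = 622 − 3ξ, giving ξ = 129 mol/s.
Outlet amounts (n = n₀ + ν ξ):
  A: 808 − 2(129) = 550
  B: 622 − 3(129) = 235
  C: 0 + 1(129) = 129
  D: 0 + 3(129) = 387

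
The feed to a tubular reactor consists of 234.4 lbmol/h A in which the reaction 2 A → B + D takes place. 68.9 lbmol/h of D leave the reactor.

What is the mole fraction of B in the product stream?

For D: n = n₀ + 1ξ → 68.9 = 0 + 1ξ, giving ξ = 68.9 lbmol/h.
Outlet amounts (n = n₀ + ν ξ):
  A: 234.4 − 2(68.9) = 96.6
  B: 0 + 1(68.9) = 68.9
  D: 0 + 1(68.9) = 68.9
Total out = 234.4 lbmol/h; y_B = 68.9 / 234.4 = 0.2939.

0.294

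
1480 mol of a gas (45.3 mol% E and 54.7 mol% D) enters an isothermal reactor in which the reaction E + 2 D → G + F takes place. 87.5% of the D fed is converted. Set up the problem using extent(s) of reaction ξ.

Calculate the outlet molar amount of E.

D reacted = 0.875 × 809.6 = 708.4 mol; ν_D = −2, so ξ = 708.4/2 = 354.2 mol.
Outlet amounts (n = n₀ + ν ξ):
  E: 670.4 − 1(354.2) = 316.3
  D: 809.6 − 2(354.2) = 101.2
  G: 0 + 1(354.2) = 354.2
  F: 0 + 1(354.2) = 354.2

316 mol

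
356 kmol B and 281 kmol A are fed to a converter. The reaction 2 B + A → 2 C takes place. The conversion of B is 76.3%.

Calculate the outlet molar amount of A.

145 kmol

B reacted = 0.763 × 356 = 271.6 kmol; ν_B = −2, so ξ = 271.6/2 = 135.8 kmol.
Outlet amounts (n = n₀ + ν ξ):
  B: 356 − 2(135.8) = 84.37
  A: 281 − 1(135.8) = 145.2
  C: 0 + 2(135.8) = 271.6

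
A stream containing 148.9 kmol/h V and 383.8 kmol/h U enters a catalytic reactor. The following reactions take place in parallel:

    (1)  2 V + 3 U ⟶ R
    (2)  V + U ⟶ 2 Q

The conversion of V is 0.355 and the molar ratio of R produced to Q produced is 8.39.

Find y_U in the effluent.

Conversion of V: V consumed = 0.355 × 148.9 = 52.86 kmol/h = 2ξ₁ + 1ξ₂.
Selectivity: 1ξ₁ / (2ξ₂) = 8.39 → ξ₁ = 16.78 ξ₂.
Substitute: (2·16.78 + 1) ξ₂ = 52.86 → ξ₂ = 1.529 kmol/h, ξ₁ = 25.67 kmol/h.
Outlet amounts (n = n₀ + Σ ν·ξ):
  V: 148.9 − 2(25.67) − 1(1.529) = 96.04
  U: 383.8 − 3(25.67) − 1(1.529) = 305.3
  R: 0 + 1(25.67) = 25.67
  Q: 0 + 2(1.529) = 3.059
Total out = 430 kmol/h; y_U = 305.3 / 430 = 0.7099.

0.71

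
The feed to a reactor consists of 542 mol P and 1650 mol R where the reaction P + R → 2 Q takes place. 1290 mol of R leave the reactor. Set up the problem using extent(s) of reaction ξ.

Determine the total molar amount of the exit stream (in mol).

For R: n = n₀ − 1ξ → 1290 = 1650 − 1ξ, giving ξ = 360 mol.
Outlet amounts (n = n₀ + ν ξ):
  P: 542 − 1(360) = 182
  R: 1650 − 1(360) = 1290
  Q: 0 + 2(360) = 720
Total out = 182 + 1290 + 720 = 2192 mol.

2190 mol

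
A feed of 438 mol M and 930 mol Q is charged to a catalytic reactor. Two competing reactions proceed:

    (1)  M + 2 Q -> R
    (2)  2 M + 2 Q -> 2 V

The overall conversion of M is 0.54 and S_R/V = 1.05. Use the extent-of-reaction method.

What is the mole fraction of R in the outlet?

0.12

Conversion of M: M consumed = 0.54 × 438 = 236.5 mol = 1ξ₁ + 2ξ₂.
Selectivity: 1ξ₁ / (2ξ₂) = 1.05 → ξ₁ = 2.1 ξ₂.
Substitute: (1·2.1 + 2) ξ₂ = 236.5 → ξ₂ = 57.69 mol, ξ₁ = 121.1 mol.
Outlet amounts (n = n₀ + Σ ν·ξ):
  M: 438 − 1(121.1) − 2(57.69) = 201.5
  Q: 930 − 2(121.1) − 2(57.69) = 572.3
  R: 0 + 1(121.1) = 121.1
  V: 0 + 2(57.69) = 115.4
Total out = 1010 mol; y_R = 121.1 / 1010 = 0.1199.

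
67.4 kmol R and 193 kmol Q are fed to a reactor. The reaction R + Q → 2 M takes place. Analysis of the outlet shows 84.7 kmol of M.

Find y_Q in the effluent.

0.579

For M: n = n₀ + 2ξ → 84.7 = 0 + 2ξ, giving ξ = 42.35 kmol.
Outlet amounts (n = n₀ + ν ξ):
  R: 67.4 − 1(42.35) = 25.05
  Q: 193 − 1(42.35) = 150.7
  M: 0 + 2(42.35) = 84.7
Total out = 260.4 kmol; y_Q = 150.7 / 260.4 = 0.5785.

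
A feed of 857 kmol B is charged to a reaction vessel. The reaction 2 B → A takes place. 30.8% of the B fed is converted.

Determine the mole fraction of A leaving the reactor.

B reacted = 0.308 × 857 = 264 kmol; ν_B = −2, so ξ = 264/2 = 132 kmol.
Outlet amounts (n = n₀ + ν ξ):
  B: 857 − 2(132) = 593
  A: 0 + 1(132) = 132
Total out = 725 kmol; y_A = 132 / 725 = 0.182.

0.182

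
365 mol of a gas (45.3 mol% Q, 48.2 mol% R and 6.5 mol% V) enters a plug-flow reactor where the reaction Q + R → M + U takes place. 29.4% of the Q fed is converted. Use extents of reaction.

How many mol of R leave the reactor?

127 mol

Q reacted = 0.294 × 165.3 = 48.61 mol; ν_Q = −1, so ξ = 48.61/1 = 48.61 mol.
Outlet amounts (n = n₀ + ν ξ):
  Q: 165.3 − 1(48.61) = 116.7
  R: 175.9 − 1(48.61) = 127.3
  M: 0 + 1(48.61) = 48.61
  U: 0 + 1(48.61) = 48.61
  V: 23.73 (inert)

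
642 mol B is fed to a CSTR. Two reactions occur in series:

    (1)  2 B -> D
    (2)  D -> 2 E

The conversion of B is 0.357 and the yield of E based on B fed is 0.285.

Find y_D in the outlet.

0.0373

Conversion of B: B consumed = 2ξ₁ = 0.357 × 642 → ξ₁ = 114.6 mol.
Yield of E: 2ξ₂ / 642 = 0.285 → ξ₂ = 91.48 mol.
Outlet amounts (n = n₀ + Σ ν·ξ):
  B: 642 − 2(114.6) = 412.8
  D: 0 + 1(114.6) − 1(91.48) = 23.11
  E: 0 + 2(91.48) = 183
Total out = 618.9 mol; y_D = 23.11 / 618.9 = 0.03734.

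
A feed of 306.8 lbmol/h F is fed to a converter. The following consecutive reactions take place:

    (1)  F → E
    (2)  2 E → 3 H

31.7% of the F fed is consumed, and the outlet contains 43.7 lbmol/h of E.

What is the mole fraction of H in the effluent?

Conversion of F: F consumed = 1ξ₁ = 0.317 × 306.8 → ξ₁ = 97.26 lbmol/h.
E balance: n_E = 0 + 1ξ₁ − 2ξ₂ = 43.7 → ξ₂ = (1·97.26 − 43.7)/2 = 26.78 lbmol/h.
Outlet amounts (n = n₀ + Σ ν·ξ):
  F: 306.8 − 1(97.26) = 209.5
  E: 0 + 1(97.26) − 2(26.78) = 43.7
  H: 0 + 3(26.78) = 80.33
Total out = 333.6 lbmol/h; y_H = 80.33 / 333.6 = 0.2408.

0.241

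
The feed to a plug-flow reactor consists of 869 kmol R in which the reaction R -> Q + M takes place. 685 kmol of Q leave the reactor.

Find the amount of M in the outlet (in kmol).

For Q: n = n₀ + 1ξ → 685 = 0 + 1ξ, giving ξ = 685 kmol.
Outlet amounts (n = n₀ + ν ξ):
  R: 869 − 1(685) = 184
  Q: 0 + 1(685) = 685
  M: 0 + 1(685) = 685

685 kmol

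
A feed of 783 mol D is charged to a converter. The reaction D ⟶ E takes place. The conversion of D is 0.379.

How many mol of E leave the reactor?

297 mol

D reacted = 0.379 × 783 = 296.8 mol; ν_D = −1, so ξ = 296.8/1 = 296.8 mol.
Outlet amounts (n = n₀ + ν ξ):
  D: 783 − 1(296.8) = 486.2
  E: 0 + 1(296.8) = 296.8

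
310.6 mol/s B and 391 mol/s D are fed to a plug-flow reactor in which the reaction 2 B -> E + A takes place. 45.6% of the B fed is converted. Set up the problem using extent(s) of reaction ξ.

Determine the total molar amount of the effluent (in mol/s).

B reacted = 0.456 × 310.6 = 141.6 mol/s; ν_B = −2, so ξ = 141.6/2 = 70.82 mol/s.
Outlet amounts (n = n₀ + ν ξ):
  B: 310.6 − 2(70.82) = 169
  E: 0 + 1(70.82) = 70.82
  A: 0 + 1(70.82) = 70.82
  D: 391 (inert)
Total out = 169 + 70.82 + 70.82 + 391 = 701.6 mol/s.

702 mol/s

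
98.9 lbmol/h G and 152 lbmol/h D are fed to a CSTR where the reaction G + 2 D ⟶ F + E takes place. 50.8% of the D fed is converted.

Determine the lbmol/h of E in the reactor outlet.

D reacted = 0.508 × 152 = 77.22 lbmol/h; ν_D = −2, so ξ = 77.22/2 = 38.61 lbmol/h.
Outlet amounts (n = n₀ + ν ξ):
  G: 98.9 − 1(38.61) = 60.29
  D: 152 − 2(38.61) = 74.78
  F: 0 + 1(38.61) = 38.61
  E: 0 + 1(38.61) = 38.61

38.6 lbmol/h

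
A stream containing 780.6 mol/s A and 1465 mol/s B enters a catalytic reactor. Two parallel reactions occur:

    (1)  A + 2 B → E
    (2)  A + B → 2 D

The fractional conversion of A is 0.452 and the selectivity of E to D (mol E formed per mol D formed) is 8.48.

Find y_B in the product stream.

0.493

Conversion of A: A consumed = 0.452 × 780.6 = 352.8 mol/s = 1ξ₁ + 1ξ₂.
Selectivity: 1ξ₁ / (2ξ₂) = 8.48 → ξ₁ = 16.96 ξ₂.
Substitute: (1·16.96 + 1) ξ₂ = 352.8 → ξ₂ = 19.65 mol/s, ξ₁ = 333.2 mol/s.
Outlet amounts (n = n₀ + Σ ν·ξ):
  A: 780.6 − 1(333.2) − 1(19.65) = 427.8
  B: 1465 − 2(333.2) − 1(19.65) = 779
  E: 0 + 1(333.2) = 333.2
  D: 0 + 2(19.65) = 39.29
Total out = 1579 mol/s; y_B = 779 / 1579 = 0.4933.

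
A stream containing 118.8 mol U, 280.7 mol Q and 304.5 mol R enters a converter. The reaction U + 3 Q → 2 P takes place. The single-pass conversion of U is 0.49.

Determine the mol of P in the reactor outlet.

116 mol

U reacted = 0.49 × 118.8 = 58.21 mol; ν_U = −1, so ξ = 58.21/1 = 58.21 mol.
Outlet amounts (n = n₀ + ν ξ):
  U: 118.8 − 1(58.21) = 60.59
  Q: 280.7 − 3(58.21) = 106.1
  P: 0 + 2(58.21) = 116.4
  R: 304.5 (inert)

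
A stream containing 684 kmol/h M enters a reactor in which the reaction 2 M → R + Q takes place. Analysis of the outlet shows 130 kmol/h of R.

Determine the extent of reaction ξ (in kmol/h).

For R: n = n₀ + 1ξ → 130 = 0 + 1ξ, giving ξ = 130 kmol/h.
Outlet amounts (n = n₀ + ν ξ):
  M: 684 − 2(130) = 424
  R: 0 + 1(130) = 130
  Q: 0 + 1(130) = 130

ξ = 130 kmol/h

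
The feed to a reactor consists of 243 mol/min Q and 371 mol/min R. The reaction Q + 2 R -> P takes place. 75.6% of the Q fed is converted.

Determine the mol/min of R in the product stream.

Q reacted = 0.756 × 243 = 183.7 mol/min; ν_Q = −1, so ξ = 183.7/1 = 183.7 mol/min.
Outlet amounts (n = n₀ + ν ξ):
  Q: 243 − 1(183.7) = 59.29
  R: 371 − 2(183.7) = 3.584
  P: 0 + 1(183.7) = 183.7

3.58 mol/min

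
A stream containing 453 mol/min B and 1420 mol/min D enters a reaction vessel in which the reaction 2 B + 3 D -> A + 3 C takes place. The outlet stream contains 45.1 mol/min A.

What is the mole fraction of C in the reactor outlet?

0.074

For A: n = n₀ + 1ξ → 45.1 = 0 + 1ξ, giving ξ = 45.1 mol/min.
Outlet amounts (n = n₀ + ν ξ):
  B: 453 − 2(45.1) = 362.8
  D: 1420 − 3(45.1) = 1285
  A: 0 + 1(45.1) = 45.1
  C: 0 + 3(45.1) = 135.3
Total out = 1828 mol/min; y_C = 135.3 / 1828 = 0.07402.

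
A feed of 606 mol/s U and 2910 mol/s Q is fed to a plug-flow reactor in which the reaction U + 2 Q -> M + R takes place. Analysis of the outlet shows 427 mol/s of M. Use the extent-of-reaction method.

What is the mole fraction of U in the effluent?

0.0579

For M: n = n₀ + 1ξ → 427 = 0 + 1ξ, giving ξ = 427 mol/s.
Outlet amounts (n = n₀ + ν ξ):
  U: 606 − 1(427) = 179
  Q: 2910 − 2(427) = 2056
  M: 0 + 1(427) = 427
  R: 0 + 1(427) = 427
Total out = 3089 mol/s; y_U = 179 / 3089 = 0.05795.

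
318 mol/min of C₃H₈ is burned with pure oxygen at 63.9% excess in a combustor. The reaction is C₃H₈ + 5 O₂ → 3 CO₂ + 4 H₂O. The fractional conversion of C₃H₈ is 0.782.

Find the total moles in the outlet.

3170 mol/min

Stoichiometric O₂ = 5 × 318 = 1590 mol/min; O₂ fed = 1590 × 1.639 = 2606 mol/min.
Fuel reacted = 0.782 × 318 → ξ = 248.7 mol/min.
Outlet (n = n₀ + ν ξ):
  C₃H₈: 318 − 1(248.7) = 69.32
  O₂: 2606 − 5(248.7) = 1363
  CO₂: 0 + 3(248.7) = 746
  H₂O: 0 + 4(248.7) = 994.7
Total out = 69.32 + 1363 + 746 + 994.7 = 3173 mol/min.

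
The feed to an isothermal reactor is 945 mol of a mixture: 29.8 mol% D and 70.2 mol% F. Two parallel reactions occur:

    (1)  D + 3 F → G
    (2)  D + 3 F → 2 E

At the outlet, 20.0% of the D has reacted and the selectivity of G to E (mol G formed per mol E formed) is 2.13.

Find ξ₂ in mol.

ξ₂ = 10.7 mol

Conversion of D: D consumed = 0.2 × 281.6 = 56.32 mol = 1ξ₁ + 1ξ₂.
Selectivity: 1ξ₁ / (2ξ₂) = 2.13 → ξ₁ = 4.26 ξ₂.
Substitute: (1·4.26 + 1) ξ₂ = 56.32 → ξ₂ = 10.71 mol, ξ₁ = 45.61 mol.
Outlet amounts (n = n₀ + Σ ν·ξ):
  D: 281.6 − 1(45.61) − 1(10.71) = 225.3
  F: 663.4 − 3(45.61) − 3(10.71) = 494.4
  G: 0 + 1(45.61) = 45.61
  E: 0 + 2(10.71) = 21.42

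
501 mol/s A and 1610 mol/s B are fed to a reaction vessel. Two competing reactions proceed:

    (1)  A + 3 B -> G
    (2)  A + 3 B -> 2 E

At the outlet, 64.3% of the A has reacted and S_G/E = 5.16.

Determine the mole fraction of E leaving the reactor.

Conversion of A: A consumed = 0.643 × 501 = 322.1 mol/s = 1ξ₁ + 1ξ₂.
Selectivity: 1ξ₁ / (2ξ₂) = 5.16 → ξ₁ = 10.32 ξ₂.
Substitute: (1·10.32 + 1) ξ₂ = 322.1 → ξ₂ = 28.46 mol/s, ξ₁ = 293.7 mol/s.
Outlet amounts (n = n₀ + Σ ν·ξ):
  A: 501 − 1(293.7) − 1(28.46) = 178.9
  B: 1610 − 3(293.7) − 3(28.46) = 643.6
  G: 0 + 1(293.7) = 293.7
  E: 0 + 2(28.46) = 56.92
Total out = 1173 mol/s; y_E = 56.92 / 1173 = 0.04852.

0.0485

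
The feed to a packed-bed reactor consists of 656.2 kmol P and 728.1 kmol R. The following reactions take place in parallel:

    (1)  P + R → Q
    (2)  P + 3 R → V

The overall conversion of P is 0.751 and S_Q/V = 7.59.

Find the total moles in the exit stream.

777 kmol

Conversion of P: P consumed = 0.751 × 656.2 = 492.8 kmol = 1ξ₁ + 1ξ₂.
Selectivity: 1ξ₁ / (1ξ₂) = 7.59 → ξ₁ = 7.59 ξ₂.
Substitute: (1·7.59 + 1) ξ₂ = 492.8 → ξ₂ = 57.37 kmol, ξ₁ = 435.4 kmol.
Outlet amounts (n = n₀ + Σ ν·ξ):
  P: 656.2 − 1(435.4) − 1(57.37) = 163.4
  R: 728.1 − 1(435.4) − 3(57.37) = 120.6
  Q: 0 + 1(435.4) = 435.4
  V: 0 + 1(57.37) = 57.37
Total out = 163.4 + 120.6 + 435.4 + 57.37 = 776.8 kmol.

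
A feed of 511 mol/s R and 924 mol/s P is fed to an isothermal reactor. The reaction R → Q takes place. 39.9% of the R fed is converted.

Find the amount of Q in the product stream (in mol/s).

R reacted = 0.399 × 511 = 203.9 mol/s; ν_R = −1, so ξ = 203.9/1 = 203.9 mol/s.
Outlet amounts (n = n₀ + ν ξ):
  R: 511 − 1(203.9) = 307.1
  Q: 0 + 1(203.9) = 203.9
  P: 924 (inert)

204 mol/s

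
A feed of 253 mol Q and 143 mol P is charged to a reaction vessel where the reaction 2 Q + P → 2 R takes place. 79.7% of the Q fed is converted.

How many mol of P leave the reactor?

Q reacted = 0.797 × 253 = 201.6 mol; ν_Q = −2, so ξ = 201.6/2 = 100.8 mol.
Outlet amounts (n = n₀ + ν ξ):
  Q: 253 − 2(100.8) = 51.36
  P: 143 − 1(100.8) = 42.18
  R: 0 + 2(100.8) = 201.6

42.2 mol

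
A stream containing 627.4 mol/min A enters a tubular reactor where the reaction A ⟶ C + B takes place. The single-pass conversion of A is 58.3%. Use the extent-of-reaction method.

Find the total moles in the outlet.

A reacted = 0.583 × 627.4 = 365.8 mol/min; ν_A = −1, so ξ = 365.8/1 = 365.8 mol/min.
Outlet amounts (n = n₀ + ν ξ):
  A: 627.4 − 1(365.8) = 261.6
  C: 0 + 1(365.8) = 365.8
  B: 0 + 1(365.8) = 365.8
Total out = 261.6 + 365.8 + 365.8 = 993.2 mol/min.

993 mol/min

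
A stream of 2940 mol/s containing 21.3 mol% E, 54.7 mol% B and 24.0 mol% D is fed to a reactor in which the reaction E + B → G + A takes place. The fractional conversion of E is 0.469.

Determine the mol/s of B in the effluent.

E reacted = 0.469 × 626.2 = 293.7 mol/s; ν_E = −1, so ξ = 293.7/1 = 293.7 mol/s.
Outlet amounts (n = n₀ + ν ξ):
  E: 626.2 − 1(293.7) = 332.5
  B: 1608 − 1(293.7) = 1314
  G: 0 + 1(293.7) = 293.7
  A: 0 + 1(293.7) = 293.7
  D: 705.6 (inert)

1310 mol/s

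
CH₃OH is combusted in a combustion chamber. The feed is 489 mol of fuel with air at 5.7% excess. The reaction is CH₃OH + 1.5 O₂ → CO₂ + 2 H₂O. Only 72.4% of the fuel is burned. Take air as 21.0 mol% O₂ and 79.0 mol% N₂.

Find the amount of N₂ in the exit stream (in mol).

Stoichiometric O₂ = 1.5 × 489 = 733.5 mol; O₂ fed = 733.5 × 1.057 = 775.3 mol.
N₂ fed = 775.3 × 79/21 = 2917 mol.
Fuel reacted = 0.724 × 489 → ξ = 354 mol.
Outlet (n = n₀ + ν ξ):
  CH₃OH: 489 − 1(354) = 135
  O₂: 775.3 − 1.5(354) = 244.3
  N₂: 2917 (inert)
  CO₂: 0 + 1(354) = 354
  H₂O: 0 + 2(354) = 708.1

2920 mol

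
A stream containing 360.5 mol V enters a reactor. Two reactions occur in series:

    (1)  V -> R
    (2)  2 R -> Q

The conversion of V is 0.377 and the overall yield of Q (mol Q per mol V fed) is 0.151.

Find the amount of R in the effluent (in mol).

Conversion of V: V consumed = 1ξ₁ = 0.377 × 360.5 → ξ₁ = 135.9 mol.
Yield of Q: 1ξ₂ / 360.5 = 0.151 → ξ₂ = 54.44 mol.
Outlet amounts (n = n₀ + Σ ν·ξ):
  V: 360.5 − 1(135.9) = 224.6
  R: 0 + 1(135.9) − 2(54.44) = 27.04
  Q: 0 + 1(54.44) = 54.44

27 mol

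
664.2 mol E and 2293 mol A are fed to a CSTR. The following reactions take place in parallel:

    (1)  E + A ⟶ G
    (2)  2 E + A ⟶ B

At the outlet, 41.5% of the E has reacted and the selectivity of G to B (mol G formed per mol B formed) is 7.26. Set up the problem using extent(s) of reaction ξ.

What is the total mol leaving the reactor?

Conversion of E: E consumed = 0.415 × 664.2 = 275.6 mol = 1ξ₁ + 2ξ₂.
Selectivity: 1ξ₁ / (1ξ₂) = 7.26 → ξ₁ = 7.26 ξ₂.
Substitute: (1·7.26 + 2) ξ₂ = 275.6 → ξ₂ = 29.77 mol, ξ₁ = 216.1 mol.
Outlet amounts (n = n₀ + Σ ν·ξ):
  E: 664.2 − 1(216.1) − 2(29.77) = 388.6
  A: 2293 − 1(216.1) − 1(29.77) = 2047
  G: 0 + 1(216.1) = 216.1
  B: 0 + 1(29.77) = 29.77
Total out = 388.6 + 2047 + 216.1 + 29.77 = 2682 mol.

2680 mol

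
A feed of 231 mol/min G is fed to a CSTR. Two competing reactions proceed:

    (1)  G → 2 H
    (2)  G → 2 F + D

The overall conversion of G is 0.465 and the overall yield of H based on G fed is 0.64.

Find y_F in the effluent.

Yield of H: 2ξ₁ / 231 = 0.64 → ξ₁ = 73.92 mol/min.
Conversion of G: 1ξ₁ + 1ξ₂ = 0.465 × 231 = 107.4 → ξ₂ = 33.5 mol/min.
Outlet amounts (n = n₀ + Σ ν·ξ):
  G: 231 − 1(73.92) − 1(33.5) = 123.6
  H: 0 + 2(73.92) = 147.8
  F: 0 + 2(33.5) = 66.99
  D: 0 + 1(33.5) = 33.5
Total out = 371.9 mol/min; y_F = 66.99 / 371.9 = 0.1801.

0.18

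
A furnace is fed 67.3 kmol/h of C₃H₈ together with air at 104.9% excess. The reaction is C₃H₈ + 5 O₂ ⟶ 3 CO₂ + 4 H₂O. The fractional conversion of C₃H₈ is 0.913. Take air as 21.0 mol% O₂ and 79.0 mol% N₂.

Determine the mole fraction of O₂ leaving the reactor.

Stoichiometric O₂ = 5 × 67.3 = 336.5 kmol/h; O₂ fed = 336.5 × 2.049 = 689.5 kmol/h.
N₂ fed = 689.5 × 79/21 = 2594 kmol/h.
Fuel reacted = 0.913 × 67.3 → ξ = 61.44 kmol/h.
Outlet (n = n₀ + ν ξ):
  C₃H₈: 67.3 − 1(61.44) = 5.855
  O₂: 689.5 − 5(61.44) = 382.3
  N₂: 2594 (inert)
  CO₂: 0 + 3(61.44) = 184.3
  H₂O: 0 + 4(61.44) = 245.8
Total out = 3412 kmol/h; y_O₂ = 382.3 / 3412 = 0.112.

0.112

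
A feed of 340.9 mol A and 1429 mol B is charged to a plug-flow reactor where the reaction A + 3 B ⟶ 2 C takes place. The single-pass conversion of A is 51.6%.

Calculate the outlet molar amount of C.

A reacted = 0.516 × 340.9 = 175.9 mol; ν_A = −1, so ξ = 175.9/1 = 175.9 mol.
Outlet amounts (n = n₀ + ν ξ):
  A: 340.9 − 1(175.9) = 165
  B: 1429 − 3(175.9) = 901.3
  C: 0 + 2(175.9) = 351.8

352 mol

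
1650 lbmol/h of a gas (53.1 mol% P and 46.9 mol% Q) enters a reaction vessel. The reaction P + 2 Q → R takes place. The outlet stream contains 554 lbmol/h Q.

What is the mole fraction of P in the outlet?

For Q: n = n₀ − 2ξ → 554 = 773.9 − 2ξ, giving ξ = 109.9 lbmol/h.
Outlet amounts (n = n₀ + ν ξ):
  P: 876.1 − 1(109.9) = 766.2
  Q: 773.9 − 2(109.9) = 554
  R: 0 + 1(109.9) = 109.9
Total out = 1430 lbmol/h; y_P = 766.2 / 1430 = 0.5358.

0.536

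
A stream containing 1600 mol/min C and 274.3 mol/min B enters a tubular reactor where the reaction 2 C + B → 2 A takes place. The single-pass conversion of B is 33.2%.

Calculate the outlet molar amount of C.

1420 mol/min

B reacted = 0.332 × 274.3 = 91.07 mol/min; ν_B = −1, so ξ = 91.07/1 = 91.07 mol/min.
Outlet amounts (n = n₀ + ν ξ):
  C: 1600 − 2(91.07) = 1418
  B: 274.3 − 1(91.07) = 183.2
  A: 0 + 2(91.07) = 182.1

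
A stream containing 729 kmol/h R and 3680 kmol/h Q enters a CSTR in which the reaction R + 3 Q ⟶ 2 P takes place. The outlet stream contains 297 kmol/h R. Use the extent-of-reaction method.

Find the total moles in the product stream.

For R: n = n₀ − 1ξ → 297 = 729 − 1ξ, giving ξ = 432 kmol/h.
Outlet amounts (n = n₀ + ν ξ):
  R: 729 − 1(432) = 297
  Q: 3680 − 3(432) = 2384
  P: 0 + 2(432) = 864
Total out = 297 + 2384 + 864 = 3545 kmol/h.

3540 kmol/h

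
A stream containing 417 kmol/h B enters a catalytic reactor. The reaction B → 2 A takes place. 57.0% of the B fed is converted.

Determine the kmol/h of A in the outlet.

B reacted = 0.57 × 417 = 237.7 kmol/h; ν_B = −1, so ξ = 237.7/1 = 237.7 kmol/h.
Outlet amounts (n = n₀ + ν ξ):
  B: 417 − 1(237.7) = 179.3
  A: 0 + 2(237.7) = 475.4

475 kmol/h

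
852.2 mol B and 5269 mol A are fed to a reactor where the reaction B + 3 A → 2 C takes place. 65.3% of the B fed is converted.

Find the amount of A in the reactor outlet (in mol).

3600 mol

B reacted = 0.653 × 852.2 = 556.5 mol; ν_B = −1, so ξ = 556.5/1 = 556.5 mol.
Outlet amounts (n = n₀ + ν ξ):
  B: 852.2 − 1(556.5) = 295.7
  A: 5269 − 3(556.5) = 3600
  C: 0 + 2(556.5) = 1113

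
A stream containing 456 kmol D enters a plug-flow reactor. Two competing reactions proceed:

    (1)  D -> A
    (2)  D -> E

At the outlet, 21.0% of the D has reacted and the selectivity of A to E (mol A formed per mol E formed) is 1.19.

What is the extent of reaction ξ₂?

Conversion of D: D consumed = 0.21 × 456 = 95.76 kmol = 1ξ₁ + 1ξ₂.
Selectivity: 1ξ₁ / (1ξ₂) = 1.19 → ξ₁ = 1.19 ξ₂.
Substitute: (1·1.19 + 1) ξ₂ = 95.76 → ξ₂ = 43.73 kmol, ξ₁ = 52.03 kmol.
Outlet amounts (n = n₀ + Σ ν·ξ):
  D: 456 − 1(52.03) − 1(43.73) = 360.2
  A: 0 + 1(52.03) = 52.03
  E: 0 + 1(43.73) = 43.73

ξ₂ = 43.7 kmol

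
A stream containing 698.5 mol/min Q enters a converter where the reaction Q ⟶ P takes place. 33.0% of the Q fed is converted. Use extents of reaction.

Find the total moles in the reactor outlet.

698 mol/min

Q reacted = 0.33 × 698.5 = 230.5 mol/min; ν_Q = −1, so ξ = 230.5/1 = 230.5 mol/min.
Outlet amounts (n = n₀ + ν ξ):
  Q: 698.5 − 1(230.5) = 468
  P: 0 + 1(230.5) = 230.5
Total out = 468 + 230.5 = 698.5 mol/min.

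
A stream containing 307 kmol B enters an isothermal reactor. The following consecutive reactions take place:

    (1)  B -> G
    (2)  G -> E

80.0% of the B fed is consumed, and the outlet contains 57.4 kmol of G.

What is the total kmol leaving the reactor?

Conversion of B: B consumed = 1ξ₁ = 0.8 × 307 → ξ₁ = 245.6 kmol.
G balance: n_G = 0 + 1ξ₁ − 1ξ₂ = 57.4 → ξ₂ = (1·245.6 − 57.4)/1 = 188.2 kmol.
Outlet amounts (n = n₀ + Σ ν·ξ):
  B: 307 − 1(245.6) = 61.4
  G: 0 + 1(245.6) − 1(188.2) = 57.4
  E: 0 + 1(188.2) = 188.2
Total out = 61.4 + 57.4 + 188.2 = 307 kmol.

307 kmol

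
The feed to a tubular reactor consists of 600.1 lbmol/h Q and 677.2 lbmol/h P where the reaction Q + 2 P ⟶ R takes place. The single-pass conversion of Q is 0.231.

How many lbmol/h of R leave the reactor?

139 lbmol/h

Q reacted = 0.231 × 600.1 = 138.6 lbmol/h; ν_Q = −1, so ξ = 138.6/1 = 138.6 lbmol/h.
Outlet amounts (n = n₀ + ν ξ):
  Q: 600.1 − 1(138.6) = 461.5
  P: 677.2 − 2(138.6) = 400
  R: 0 + 1(138.6) = 138.6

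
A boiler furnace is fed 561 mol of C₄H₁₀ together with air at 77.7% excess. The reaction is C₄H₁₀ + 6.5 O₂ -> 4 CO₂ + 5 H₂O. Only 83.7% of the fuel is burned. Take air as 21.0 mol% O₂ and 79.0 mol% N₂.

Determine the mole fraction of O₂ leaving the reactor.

Stoichiometric O₂ = 6.5 × 561 = 3646 mol; O₂ fed = 3646 × 1.777 = 6480 mol.
N₂ fed = 6480 × 79/21 = 24380 mol.
Fuel reacted = 0.837 × 561 → ξ = 469.6 mol.
Outlet (n = n₀ + ν ξ):
  C₄H₁₀: 561 − 1(469.6) = 91.44
  O₂: 6480 − 6.5(469.6) = 3428
  N₂: 24380 (inert)
  CO₂: 0 + 4(469.6) = 1878
  H₂O: 0 + 5(469.6) = 2348
Total out = 32120 mol; y_O₂ = 3428 / 32120 = 0.1067.

0.107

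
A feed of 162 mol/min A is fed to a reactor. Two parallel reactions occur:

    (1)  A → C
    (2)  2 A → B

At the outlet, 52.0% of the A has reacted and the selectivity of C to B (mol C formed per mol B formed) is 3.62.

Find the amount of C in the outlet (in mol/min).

54.3 mol/min

Conversion of A: A consumed = 0.52 × 162 = 84.24 mol/min = 1ξ₁ + 2ξ₂.
Selectivity: 1ξ₁ / (1ξ₂) = 3.62 → ξ₁ = 3.62 ξ₂.
Substitute: (1·3.62 + 2) ξ₂ = 84.24 → ξ₂ = 14.99 mol/min, ξ₁ = 54.26 mol/min.
Outlet amounts (n = n₀ + Σ ν·ξ):
  A: 162 − 1(54.26) − 2(14.99) = 77.76
  C: 0 + 1(54.26) = 54.26
  B: 0 + 1(14.99) = 14.99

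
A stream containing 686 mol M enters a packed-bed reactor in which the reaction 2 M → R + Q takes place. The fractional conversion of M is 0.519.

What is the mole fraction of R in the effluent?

0.26

M reacted = 0.519 × 686 = 356 mol; ν_M = −2, so ξ = 356/2 = 178 mol.
Outlet amounts (n = n₀ + ν ξ):
  M: 686 − 2(178) = 330
  R: 0 + 1(178) = 178
  Q: 0 + 1(178) = 178
Total out = 686 mol; y_R = 178 / 686 = 0.2595.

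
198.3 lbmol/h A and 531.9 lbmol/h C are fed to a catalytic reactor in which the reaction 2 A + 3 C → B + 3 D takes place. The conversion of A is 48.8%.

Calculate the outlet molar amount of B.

48.4 lbmol/h

A reacted = 0.488 × 198.3 = 96.77 lbmol/h; ν_A = −2, so ξ = 96.77/2 = 48.39 lbmol/h.
Outlet amounts (n = n₀ + ν ξ):
  A: 198.3 − 2(48.39) = 101.5
  C: 531.9 − 3(48.39) = 386.7
  B: 0 + 1(48.39) = 48.39
  D: 0 + 3(48.39) = 145.2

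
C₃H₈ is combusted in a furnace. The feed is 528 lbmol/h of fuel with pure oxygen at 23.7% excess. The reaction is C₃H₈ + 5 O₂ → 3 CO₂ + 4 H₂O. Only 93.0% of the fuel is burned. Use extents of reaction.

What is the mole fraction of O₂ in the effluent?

0.189

Stoichiometric O₂ = 5 × 528 = 2640 lbmol/h; O₂ fed = 2640 × 1.237 = 3266 lbmol/h.
Fuel reacted = 0.93 × 528 → ξ = 491 lbmol/h.
Outlet (n = n₀ + ν ξ):
  C₃H₈: 528 − 1(491) = 36.96
  O₂: 3266 − 5(491) = 810.5
  CO₂: 0 + 3(491) = 1473
  H₂O: 0 + 4(491) = 1964
Total out = 4285 lbmol/h; y_O₂ = 810.5 / 4285 = 0.1892.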